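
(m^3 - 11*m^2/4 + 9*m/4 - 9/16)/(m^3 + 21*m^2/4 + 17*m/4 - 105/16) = (4*m^2 - 8*m + 3)/(4*m^2 + 24*m + 35)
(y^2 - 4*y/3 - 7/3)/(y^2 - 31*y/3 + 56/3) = (y + 1)/(y - 8)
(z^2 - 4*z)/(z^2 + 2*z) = (z - 4)/(z + 2)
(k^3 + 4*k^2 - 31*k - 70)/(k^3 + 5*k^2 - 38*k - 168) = (k^2 - 3*k - 10)/(k^2 - 2*k - 24)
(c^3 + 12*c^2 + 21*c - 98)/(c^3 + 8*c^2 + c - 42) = (c + 7)/(c + 3)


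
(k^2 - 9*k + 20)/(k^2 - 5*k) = (k - 4)/k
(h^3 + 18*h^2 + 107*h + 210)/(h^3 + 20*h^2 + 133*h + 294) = (h + 5)/(h + 7)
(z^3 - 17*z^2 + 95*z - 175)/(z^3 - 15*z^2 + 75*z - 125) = (z - 7)/(z - 5)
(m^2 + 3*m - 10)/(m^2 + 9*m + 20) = (m - 2)/(m + 4)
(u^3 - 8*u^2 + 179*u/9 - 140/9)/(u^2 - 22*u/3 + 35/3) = (3*u^2 - 17*u + 20)/(3*(u - 5))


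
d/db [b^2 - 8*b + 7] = 2*b - 8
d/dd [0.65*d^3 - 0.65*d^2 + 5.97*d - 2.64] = 1.95*d^2 - 1.3*d + 5.97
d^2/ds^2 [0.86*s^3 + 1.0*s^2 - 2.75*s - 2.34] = 5.16*s + 2.0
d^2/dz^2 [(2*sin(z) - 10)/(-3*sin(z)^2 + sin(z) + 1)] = 2*(-9*sin(z)^5 + 177*sin(z)^4 - 45*sin(z)^3 - 204*sin(z)^2 + 102*sin(z) - 42)/(-3*sin(z)^2 + sin(z) + 1)^3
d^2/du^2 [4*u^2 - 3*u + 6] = 8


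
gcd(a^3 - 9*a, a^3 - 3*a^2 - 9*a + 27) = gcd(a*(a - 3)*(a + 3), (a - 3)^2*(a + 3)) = a^2 - 9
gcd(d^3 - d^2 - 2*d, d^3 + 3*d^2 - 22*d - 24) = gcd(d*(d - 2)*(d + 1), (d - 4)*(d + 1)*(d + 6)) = d + 1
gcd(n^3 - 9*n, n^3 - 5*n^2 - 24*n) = n^2 + 3*n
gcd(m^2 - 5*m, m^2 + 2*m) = m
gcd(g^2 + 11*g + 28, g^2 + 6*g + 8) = g + 4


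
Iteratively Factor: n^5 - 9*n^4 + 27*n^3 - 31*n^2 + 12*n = (n - 3)*(n^4 - 6*n^3 + 9*n^2 - 4*n) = n*(n - 3)*(n^3 - 6*n^2 + 9*n - 4) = n*(n - 3)*(n - 1)*(n^2 - 5*n + 4) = n*(n - 4)*(n - 3)*(n - 1)*(n - 1)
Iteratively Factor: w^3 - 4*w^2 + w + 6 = (w - 2)*(w^2 - 2*w - 3) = (w - 2)*(w + 1)*(w - 3)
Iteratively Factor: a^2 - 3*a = (a)*(a - 3)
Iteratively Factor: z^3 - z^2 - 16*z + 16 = (z - 4)*(z^2 + 3*z - 4) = (z - 4)*(z + 4)*(z - 1)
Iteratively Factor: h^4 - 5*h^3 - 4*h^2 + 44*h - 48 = (h - 2)*(h^3 - 3*h^2 - 10*h + 24) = (h - 4)*(h - 2)*(h^2 + h - 6) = (h - 4)*(h - 2)^2*(h + 3)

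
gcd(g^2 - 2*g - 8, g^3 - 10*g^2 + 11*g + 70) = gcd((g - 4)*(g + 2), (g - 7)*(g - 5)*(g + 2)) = g + 2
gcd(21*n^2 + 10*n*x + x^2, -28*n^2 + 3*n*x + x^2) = 7*n + x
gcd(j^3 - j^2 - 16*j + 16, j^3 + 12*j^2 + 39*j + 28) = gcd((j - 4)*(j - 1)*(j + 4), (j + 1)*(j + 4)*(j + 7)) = j + 4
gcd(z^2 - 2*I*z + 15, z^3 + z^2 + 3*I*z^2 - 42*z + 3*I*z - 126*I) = z + 3*I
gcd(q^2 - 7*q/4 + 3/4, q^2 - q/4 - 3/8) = q - 3/4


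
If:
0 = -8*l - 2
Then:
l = -1/4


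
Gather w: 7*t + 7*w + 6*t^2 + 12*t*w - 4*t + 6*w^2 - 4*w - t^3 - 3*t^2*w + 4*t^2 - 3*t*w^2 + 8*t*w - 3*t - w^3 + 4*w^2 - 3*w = -t^3 + 10*t^2 - w^3 + w^2*(10 - 3*t) + w*(-3*t^2 + 20*t)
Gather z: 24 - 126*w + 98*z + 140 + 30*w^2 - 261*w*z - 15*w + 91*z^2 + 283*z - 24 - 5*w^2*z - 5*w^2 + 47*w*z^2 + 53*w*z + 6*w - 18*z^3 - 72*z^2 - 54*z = 25*w^2 - 135*w - 18*z^3 + z^2*(47*w + 19) + z*(-5*w^2 - 208*w + 327) + 140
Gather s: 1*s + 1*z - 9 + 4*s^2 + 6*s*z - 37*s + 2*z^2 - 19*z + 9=4*s^2 + s*(6*z - 36) + 2*z^2 - 18*z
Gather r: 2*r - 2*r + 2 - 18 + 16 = 0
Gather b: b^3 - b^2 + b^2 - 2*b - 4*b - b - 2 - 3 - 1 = b^3 - 7*b - 6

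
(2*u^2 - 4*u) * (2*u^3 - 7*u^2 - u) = 4*u^5 - 22*u^4 + 26*u^3 + 4*u^2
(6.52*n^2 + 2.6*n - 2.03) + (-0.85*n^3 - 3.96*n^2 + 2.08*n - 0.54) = -0.85*n^3 + 2.56*n^2 + 4.68*n - 2.57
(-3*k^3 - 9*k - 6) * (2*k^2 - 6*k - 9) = -6*k^5 + 18*k^4 + 9*k^3 + 42*k^2 + 117*k + 54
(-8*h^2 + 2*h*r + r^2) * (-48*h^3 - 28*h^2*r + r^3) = 384*h^5 + 128*h^4*r - 104*h^3*r^2 - 36*h^2*r^3 + 2*h*r^4 + r^5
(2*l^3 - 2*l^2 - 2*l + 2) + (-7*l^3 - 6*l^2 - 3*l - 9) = -5*l^3 - 8*l^2 - 5*l - 7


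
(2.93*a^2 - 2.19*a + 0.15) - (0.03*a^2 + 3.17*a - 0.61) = 2.9*a^2 - 5.36*a + 0.76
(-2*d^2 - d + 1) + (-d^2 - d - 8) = -3*d^2 - 2*d - 7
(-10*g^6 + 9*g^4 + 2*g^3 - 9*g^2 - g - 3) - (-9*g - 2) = -10*g^6 + 9*g^4 + 2*g^3 - 9*g^2 + 8*g - 1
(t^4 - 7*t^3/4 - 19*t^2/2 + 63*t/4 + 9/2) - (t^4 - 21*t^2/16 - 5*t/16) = -7*t^3/4 - 131*t^2/16 + 257*t/16 + 9/2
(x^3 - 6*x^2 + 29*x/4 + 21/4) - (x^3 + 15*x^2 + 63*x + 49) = -21*x^2 - 223*x/4 - 175/4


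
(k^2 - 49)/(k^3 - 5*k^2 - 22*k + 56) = (k + 7)/(k^2 + 2*k - 8)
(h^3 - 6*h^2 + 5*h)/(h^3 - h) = (h - 5)/(h + 1)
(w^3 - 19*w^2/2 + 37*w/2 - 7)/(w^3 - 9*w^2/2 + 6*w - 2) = (w - 7)/(w - 2)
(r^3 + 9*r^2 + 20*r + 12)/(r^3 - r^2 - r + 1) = (r^2 + 8*r + 12)/(r^2 - 2*r + 1)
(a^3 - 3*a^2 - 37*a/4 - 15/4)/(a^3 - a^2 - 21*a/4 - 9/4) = (a - 5)/(a - 3)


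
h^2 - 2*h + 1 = (h - 1)^2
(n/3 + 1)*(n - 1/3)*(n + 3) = n^3/3 + 17*n^2/9 + 7*n/3 - 1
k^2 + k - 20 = (k - 4)*(k + 5)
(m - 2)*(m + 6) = m^2 + 4*m - 12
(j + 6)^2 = j^2 + 12*j + 36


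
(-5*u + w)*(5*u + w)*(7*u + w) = -175*u^3 - 25*u^2*w + 7*u*w^2 + w^3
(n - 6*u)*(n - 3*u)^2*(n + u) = n^4 - 11*n^3*u + 33*n^2*u^2 - 9*n*u^3 - 54*u^4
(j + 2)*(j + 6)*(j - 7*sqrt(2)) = j^3 - 7*sqrt(2)*j^2 + 8*j^2 - 56*sqrt(2)*j + 12*j - 84*sqrt(2)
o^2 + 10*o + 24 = (o + 4)*(o + 6)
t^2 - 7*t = t*(t - 7)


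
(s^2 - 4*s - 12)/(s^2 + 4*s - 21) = (s^2 - 4*s - 12)/(s^2 + 4*s - 21)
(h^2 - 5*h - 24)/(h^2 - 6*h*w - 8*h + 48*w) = (-h - 3)/(-h + 6*w)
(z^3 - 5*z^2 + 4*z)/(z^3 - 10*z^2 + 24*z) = (z - 1)/(z - 6)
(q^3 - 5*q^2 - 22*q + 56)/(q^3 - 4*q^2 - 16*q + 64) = (q^2 - 9*q + 14)/(q^2 - 8*q + 16)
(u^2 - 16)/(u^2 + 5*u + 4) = (u - 4)/(u + 1)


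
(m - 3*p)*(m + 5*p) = m^2 + 2*m*p - 15*p^2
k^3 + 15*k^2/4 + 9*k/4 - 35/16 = (k - 1/2)*(k + 7/4)*(k + 5/2)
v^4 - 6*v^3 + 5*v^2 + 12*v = v*(v - 4)*(v - 3)*(v + 1)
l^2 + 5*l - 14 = (l - 2)*(l + 7)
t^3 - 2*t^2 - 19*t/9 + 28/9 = (t - 7/3)*(t - 1)*(t + 4/3)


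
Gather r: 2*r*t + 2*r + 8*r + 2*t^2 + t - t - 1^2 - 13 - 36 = r*(2*t + 10) + 2*t^2 - 50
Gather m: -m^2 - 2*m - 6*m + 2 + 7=-m^2 - 8*m + 9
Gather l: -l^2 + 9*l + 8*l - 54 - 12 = -l^2 + 17*l - 66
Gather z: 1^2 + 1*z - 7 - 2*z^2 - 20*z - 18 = -2*z^2 - 19*z - 24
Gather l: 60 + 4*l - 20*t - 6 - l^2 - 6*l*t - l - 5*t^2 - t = -l^2 + l*(3 - 6*t) - 5*t^2 - 21*t + 54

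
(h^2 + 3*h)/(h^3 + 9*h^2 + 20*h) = (h + 3)/(h^2 + 9*h + 20)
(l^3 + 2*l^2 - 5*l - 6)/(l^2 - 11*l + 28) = (l^3 + 2*l^2 - 5*l - 6)/(l^2 - 11*l + 28)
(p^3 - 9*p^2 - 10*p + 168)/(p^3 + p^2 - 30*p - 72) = (p - 7)/(p + 3)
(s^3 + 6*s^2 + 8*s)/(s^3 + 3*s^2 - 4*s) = (s + 2)/(s - 1)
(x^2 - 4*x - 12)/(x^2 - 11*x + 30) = (x + 2)/(x - 5)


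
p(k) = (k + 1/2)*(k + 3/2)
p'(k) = 2*k + 2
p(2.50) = 12.00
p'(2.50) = 7.00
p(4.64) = 31.56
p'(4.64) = 11.28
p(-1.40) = -0.09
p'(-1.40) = -0.80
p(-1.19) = -0.21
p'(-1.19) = -0.38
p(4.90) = 34.56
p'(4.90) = 11.80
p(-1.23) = -0.20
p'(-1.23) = -0.46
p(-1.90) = 0.56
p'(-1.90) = -1.80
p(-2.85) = 3.17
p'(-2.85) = -3.70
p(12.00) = 168.75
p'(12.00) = 26.00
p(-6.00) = 24.75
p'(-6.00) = -10.00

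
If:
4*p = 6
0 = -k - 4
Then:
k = -4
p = 3/2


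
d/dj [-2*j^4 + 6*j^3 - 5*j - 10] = -8*j^3 + 18*j^2 - 5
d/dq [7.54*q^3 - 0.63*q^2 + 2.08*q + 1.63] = 22.62*q^2 - 1.26*q + 2.08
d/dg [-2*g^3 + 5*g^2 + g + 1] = -6*g^2 + 10*g + 1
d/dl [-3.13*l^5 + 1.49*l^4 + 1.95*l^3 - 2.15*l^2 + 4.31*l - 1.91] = -15.65*l^4 + 5.96*l^3 + 5.85*l^2 - 4.3*l + 4.31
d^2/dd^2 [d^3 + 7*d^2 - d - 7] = 6*d + 14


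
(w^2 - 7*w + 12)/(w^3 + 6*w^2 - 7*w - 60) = (w - 4)/(w^2 + 9*w + 20)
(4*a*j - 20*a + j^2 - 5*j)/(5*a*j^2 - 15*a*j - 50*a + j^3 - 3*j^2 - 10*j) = (4*a + j)/(5*a*j + 10*a + j^2 + 2*j)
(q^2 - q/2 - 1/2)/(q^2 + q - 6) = (q^2 - q/2 - 1/2)/(q^2 + q - 6)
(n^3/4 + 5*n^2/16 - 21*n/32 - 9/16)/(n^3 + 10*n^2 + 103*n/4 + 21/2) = (8*n^3 + 10*n^2 - 21*n - 18)/(8*(4*n^3 + 40*n^2 + 103*n + 42))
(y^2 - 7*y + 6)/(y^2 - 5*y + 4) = (y - 6)/(y - 4)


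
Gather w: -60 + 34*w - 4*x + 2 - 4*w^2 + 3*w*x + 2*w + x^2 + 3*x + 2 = -4*w^2 + w*(3*x + 36) + x^2 - x - 56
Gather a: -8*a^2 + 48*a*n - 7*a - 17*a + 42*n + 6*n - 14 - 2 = -8*a^2 + a*(48*n - 24) + 48*n - 16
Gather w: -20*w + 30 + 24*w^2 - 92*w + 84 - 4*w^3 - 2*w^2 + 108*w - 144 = -4*w^3 + 22*w^2 - 4*w - 30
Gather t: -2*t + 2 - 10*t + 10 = 12 - 12*t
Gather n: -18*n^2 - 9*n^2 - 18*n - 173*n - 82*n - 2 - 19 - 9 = -27*n^2 - 273*n - 30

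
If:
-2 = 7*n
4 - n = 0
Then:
No Solution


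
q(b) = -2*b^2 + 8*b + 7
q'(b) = 8 - 4*b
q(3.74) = 8.94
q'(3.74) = -6.96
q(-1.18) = -5.22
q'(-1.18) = 12.72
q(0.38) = 9.75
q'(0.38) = 6.48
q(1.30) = 14.02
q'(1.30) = 2.80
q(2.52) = 14.46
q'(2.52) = -2.08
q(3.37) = 11.25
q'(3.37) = -5.48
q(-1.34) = -7.31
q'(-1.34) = 13.36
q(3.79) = 8.59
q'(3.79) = -7.16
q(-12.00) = -377.00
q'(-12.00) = 56.00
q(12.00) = -185.00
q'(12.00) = -40.00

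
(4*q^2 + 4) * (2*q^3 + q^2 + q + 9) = 8*q^5 + 4*q^4 + 12*q^3 + 40*q^2 + 4*q + 36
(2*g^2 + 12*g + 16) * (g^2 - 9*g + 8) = 2*g^4 - 6*g^3 - 76*g^2 - 48*g + 128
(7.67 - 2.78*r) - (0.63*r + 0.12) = 7.55 - 3.41*r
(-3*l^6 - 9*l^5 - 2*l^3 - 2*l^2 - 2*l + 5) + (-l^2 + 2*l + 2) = -3*l^6 - 9*l^5 - 2*l^3 - 3*l^2 + 7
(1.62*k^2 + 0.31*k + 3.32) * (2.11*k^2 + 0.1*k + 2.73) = 3.4182*k^4 + 0.8161*k^3 + 11.4588*k^2 + 1.1783*k + 9.0636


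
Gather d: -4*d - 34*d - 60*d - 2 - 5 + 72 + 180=245 - 98*d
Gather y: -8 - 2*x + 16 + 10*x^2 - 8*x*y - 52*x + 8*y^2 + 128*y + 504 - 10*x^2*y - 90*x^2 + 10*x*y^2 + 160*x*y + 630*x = -80*x^2 + 576*x + y^2*(10*x + 8) + y*(-10*x^2 + 152*x + 128) + 512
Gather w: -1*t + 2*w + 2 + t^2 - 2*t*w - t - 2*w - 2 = t^2 - 2*t*w - 2*t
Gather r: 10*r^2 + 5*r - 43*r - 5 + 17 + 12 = 10*r^2 - 38*r + 24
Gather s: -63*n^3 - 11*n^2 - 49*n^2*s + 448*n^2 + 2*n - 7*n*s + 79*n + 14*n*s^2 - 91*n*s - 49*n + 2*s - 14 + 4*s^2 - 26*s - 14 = -63*n^3 + 437*n^2 + 32*n + s^2*(14*n + 4) + s*(-49*n^2 - 98*n - 24) - 28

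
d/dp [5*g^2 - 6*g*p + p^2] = -6*g + 2*p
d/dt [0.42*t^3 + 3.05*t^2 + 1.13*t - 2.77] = 1.26*t^2 + 6.1*t + 1.13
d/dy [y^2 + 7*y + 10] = 2*y + 7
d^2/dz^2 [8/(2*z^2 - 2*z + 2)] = 8*(-z^2 + z + (2*z - 1)^2 - 1)/(z^2 - z + 1)^3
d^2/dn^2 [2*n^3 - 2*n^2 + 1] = 12*n - 4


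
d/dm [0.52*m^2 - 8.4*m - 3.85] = 1.04*m - 8.4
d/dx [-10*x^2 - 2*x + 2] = -20*x - 2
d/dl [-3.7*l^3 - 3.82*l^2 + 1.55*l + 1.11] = -11.1*l^2 - 7.64*l + 1.55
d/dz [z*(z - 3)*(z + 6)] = 3*z^2 + 6*z - 18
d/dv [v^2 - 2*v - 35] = 2*v - 2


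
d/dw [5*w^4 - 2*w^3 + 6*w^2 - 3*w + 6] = 20*w^3 - 6*w^2 + 12*w - 3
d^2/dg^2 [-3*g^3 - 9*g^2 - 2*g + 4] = -18*g - 18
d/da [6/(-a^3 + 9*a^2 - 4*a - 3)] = 6*(3*a^2 - 18*a + 4)/(a^3 - 9*a^2 + 4*a + 3)^2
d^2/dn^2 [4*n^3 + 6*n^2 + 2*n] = 24*n + 12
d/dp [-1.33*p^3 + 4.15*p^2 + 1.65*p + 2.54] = -3.99*p^2 + 8.3*p + 1.65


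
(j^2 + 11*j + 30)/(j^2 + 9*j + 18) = (j + 5)/(j + 3)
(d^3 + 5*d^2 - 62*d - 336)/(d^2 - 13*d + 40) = (d^2 + 13*d + 42)/(d - 5)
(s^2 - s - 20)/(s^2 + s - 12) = (s - 5)/(s - 3)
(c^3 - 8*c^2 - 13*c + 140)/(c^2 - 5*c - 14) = (c^2 - c - 20)/(c + 2)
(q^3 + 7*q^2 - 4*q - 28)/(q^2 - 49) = (q^2 - 4)/(q - 7)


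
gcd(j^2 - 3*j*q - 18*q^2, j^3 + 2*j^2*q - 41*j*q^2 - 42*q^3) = -j + 6*q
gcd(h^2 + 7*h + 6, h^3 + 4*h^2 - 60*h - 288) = h + 6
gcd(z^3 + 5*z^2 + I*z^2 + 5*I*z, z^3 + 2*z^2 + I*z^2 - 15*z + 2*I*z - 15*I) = z^2 + z*(5 + I) + 5*I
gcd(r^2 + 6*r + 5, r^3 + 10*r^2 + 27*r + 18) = r + 1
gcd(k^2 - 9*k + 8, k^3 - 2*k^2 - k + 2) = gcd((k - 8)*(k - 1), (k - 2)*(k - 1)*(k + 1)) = k - 1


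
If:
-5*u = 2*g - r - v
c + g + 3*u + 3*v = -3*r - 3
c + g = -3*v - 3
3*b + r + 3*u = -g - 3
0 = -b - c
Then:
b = v/5 - 3/5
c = 3/5 - v/5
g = -14*v/5 - 18/5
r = -11*v/10 - 6/5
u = 11*v/10 + 6/5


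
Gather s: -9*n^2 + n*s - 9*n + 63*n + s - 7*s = -9*n^2 + 54*n + s*(n - 6)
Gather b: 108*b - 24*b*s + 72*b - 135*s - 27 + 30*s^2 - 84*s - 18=b*(180 - 24*s) + 30*s^2 - 219*s - 45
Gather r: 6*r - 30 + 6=6*r - 24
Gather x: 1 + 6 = 7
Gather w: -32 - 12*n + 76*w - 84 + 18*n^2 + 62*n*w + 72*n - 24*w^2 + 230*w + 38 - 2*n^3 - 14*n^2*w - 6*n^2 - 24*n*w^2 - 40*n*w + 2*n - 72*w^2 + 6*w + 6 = -2*n^3 + 12*n^2 + 62*n + w^2*(-24*n - 96) + w*(-14*n^2 + 22*n + 312) - 72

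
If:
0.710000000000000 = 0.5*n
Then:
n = 1.42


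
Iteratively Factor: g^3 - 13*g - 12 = (g + 1)*(g^2 - g - 12) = (g + 1)*(g + 3)*(g - 4)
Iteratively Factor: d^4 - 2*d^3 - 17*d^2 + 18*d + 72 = (d + 3)*(d^3 - 5*d^2 - 2*d + 24) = (d + 2)*(d + 3)*(d^2 - 7*d + 12) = (d - 4)*(d + 2)*(d + 3)*(d - 3)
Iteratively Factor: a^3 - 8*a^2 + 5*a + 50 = (a - 5)*(a^2 - 3*a - 10) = (a - 5)^2*(a + 2)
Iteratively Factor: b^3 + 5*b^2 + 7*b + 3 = (b + 1)*(b^2 + 4*b + 3) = (b + 1)*(b + 3)*(b + 1)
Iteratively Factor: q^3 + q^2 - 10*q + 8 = (q + 4)*(q^2 - 3*q + 2) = (q - 1)*(q + 4)*(q - 2)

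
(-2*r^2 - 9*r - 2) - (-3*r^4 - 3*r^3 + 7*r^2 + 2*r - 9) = 3*r^4 + 3*r^3 - 9*r^2 - 11*r + 7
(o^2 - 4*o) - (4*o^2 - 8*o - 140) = -3*o^2 + 4*o + 140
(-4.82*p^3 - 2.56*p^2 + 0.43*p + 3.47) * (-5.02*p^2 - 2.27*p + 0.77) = 24.1964*p^5 + 23.7926*p^4 - 0.0587999999999997*p^3 - 20.3667*p^2 - 7.5458*p + 2.6719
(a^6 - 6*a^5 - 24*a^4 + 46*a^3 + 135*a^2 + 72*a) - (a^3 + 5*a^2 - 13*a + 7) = a^6 - 6*a^5 - 24*a^4 + 45*a^3 + 130*a^2 + 85*a - 7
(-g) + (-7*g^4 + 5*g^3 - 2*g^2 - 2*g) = -7*g^4 + 5*g^3 - 2*g^2 - 3*g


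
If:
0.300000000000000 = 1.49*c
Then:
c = 0.20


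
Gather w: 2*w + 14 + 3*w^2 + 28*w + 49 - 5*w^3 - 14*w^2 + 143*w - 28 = -5*w^3 - 11*w^2 + 173*w + 35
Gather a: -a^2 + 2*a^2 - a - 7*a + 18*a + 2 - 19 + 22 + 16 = a^2 + 10*a + 21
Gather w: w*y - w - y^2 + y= w*(y - 1) - y^2 + y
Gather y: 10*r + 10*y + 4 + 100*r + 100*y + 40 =110*r + 110*y + 44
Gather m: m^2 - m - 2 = m^2 - m - 2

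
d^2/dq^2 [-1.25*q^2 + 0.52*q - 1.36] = -2.50000000000000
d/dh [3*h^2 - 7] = 6*h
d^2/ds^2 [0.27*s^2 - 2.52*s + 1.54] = 0.540000000000000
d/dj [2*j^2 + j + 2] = 4*j + 1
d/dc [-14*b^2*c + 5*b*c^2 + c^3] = -14*b^2 + 10*b*c + 3*c^2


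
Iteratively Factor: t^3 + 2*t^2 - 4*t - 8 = (t + 2)*(t^2 - 4) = (t - 2)*(t + 2)*(t + 2)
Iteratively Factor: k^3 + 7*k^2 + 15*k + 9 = (k + 3)*(k^2 + 4*k + 3) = (k + 3)^2*(k + 1)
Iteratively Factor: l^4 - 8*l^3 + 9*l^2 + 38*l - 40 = (l + 2)*(l^3 - 10*l^2 + 29*l - 20) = (l - 5)*(l + 2)*(l^2 - 5*l + 4) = (l - 5)*(l - 4)*(l + 2)*(l - 1)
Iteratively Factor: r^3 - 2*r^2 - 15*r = (r - 5)*(r^2 + 3*r) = (r - 5)*(r + 3)*(r)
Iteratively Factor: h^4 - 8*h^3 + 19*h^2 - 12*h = (h - 4)*(h^3 - 4*h^2 + 3*h) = (h - 4)*(h - 1)*(h^2 - 3*h) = (h - 4)*(h - 3)*(h - 1)*(h)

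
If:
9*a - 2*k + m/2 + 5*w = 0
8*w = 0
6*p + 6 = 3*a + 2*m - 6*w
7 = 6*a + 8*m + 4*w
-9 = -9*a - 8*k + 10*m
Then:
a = 16/51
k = 855/544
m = 87/136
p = -257/408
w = 0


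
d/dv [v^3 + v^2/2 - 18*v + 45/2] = 3*v^2 + v - 18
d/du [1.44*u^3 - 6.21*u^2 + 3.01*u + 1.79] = 4.32*u^2 - 12.42*u + 3.01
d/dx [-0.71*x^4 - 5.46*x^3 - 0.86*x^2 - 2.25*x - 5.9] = -2.84*x^3 - 16.38*x^2 - 1.72*x - 2.25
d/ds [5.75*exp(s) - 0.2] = 5.75*exp(s)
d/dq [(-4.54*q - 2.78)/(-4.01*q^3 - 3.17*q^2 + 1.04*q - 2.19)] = (-36.4108*q^3 - 47.8352*q^2 - 17.6252*q + 12.8338)/(16.0801*q^6 + 25.4234*q^5 + 1.7081*q^4 + 10.9702*q^3 + 14.9662*q^2 - 4.5552*q + 4.7961)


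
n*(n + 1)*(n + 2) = n^3 + 3*n^2 + 2*n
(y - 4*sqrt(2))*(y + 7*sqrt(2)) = y^2 + 3*sqrt(2)*y - 56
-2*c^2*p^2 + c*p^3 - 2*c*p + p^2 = p*(-2*c + p)*(c*p + 1)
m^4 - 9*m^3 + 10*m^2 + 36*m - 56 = (m - 7)*(m - 2)^2*(m + 2)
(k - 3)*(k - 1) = k^2 - 4*k + 3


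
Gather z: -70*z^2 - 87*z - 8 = -70*z^2 - 87*z - 8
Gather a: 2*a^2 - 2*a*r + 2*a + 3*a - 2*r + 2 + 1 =2*a^2 + a*(5 - 2*r) - 2*r + 3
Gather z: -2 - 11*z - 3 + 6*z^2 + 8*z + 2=6*z^2 - 3*z - 3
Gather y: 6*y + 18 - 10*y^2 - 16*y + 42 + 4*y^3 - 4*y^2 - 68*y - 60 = 4*y^3 - 14*y^2 - 78*y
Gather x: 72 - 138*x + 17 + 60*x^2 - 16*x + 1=60*x^2 - 154*x + 90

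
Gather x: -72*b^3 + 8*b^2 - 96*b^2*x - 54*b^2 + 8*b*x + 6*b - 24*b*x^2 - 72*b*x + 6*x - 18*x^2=-72*b^3 - 46*b^2 + 6*b + x^2*(-24*b - 18) + x*(-96*b^2 - 64*b + 6)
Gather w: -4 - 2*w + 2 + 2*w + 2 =0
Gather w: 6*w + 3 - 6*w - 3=0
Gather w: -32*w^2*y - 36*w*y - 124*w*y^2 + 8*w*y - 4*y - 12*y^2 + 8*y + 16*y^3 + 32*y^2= -32*w^2*y + w*(-124*y^2 - 28*y) + 16*y^3 + 20*y^2 + 4*y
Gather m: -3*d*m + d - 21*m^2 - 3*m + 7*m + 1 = d - 21*m^2 + m*(4 - 3*d) + 1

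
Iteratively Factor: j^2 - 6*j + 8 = (j - 2)*(j - 4)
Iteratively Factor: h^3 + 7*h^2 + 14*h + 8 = (h + 1)*(h^2 + 6*h + 8) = (h + 1)*(h + 4)*(h + 2)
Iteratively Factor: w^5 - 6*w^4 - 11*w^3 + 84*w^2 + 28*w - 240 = (w - 2)*(w^4 - 4*w^3 - 19*w^2 + 46*w + 120) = (w - 5)*(w - 2)*(w^3 + w^2 - 14*w - 24) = (w - 5)*(w - 2)*(w + 2)*(w^2 - w - 12) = (w - 5)*(w - 2)*(w + 2)*(w + 3)*(w - 4)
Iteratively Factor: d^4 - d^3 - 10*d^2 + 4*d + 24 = (d + 2)*(d^3 - 3*d^2 - 4*d + 12) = (d + 2)^2*(d^2 - 5*d + 6) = (d - 2)*(d + 2)^2*(d - 3)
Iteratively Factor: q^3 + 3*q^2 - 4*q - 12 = (q + 2)*(q^2 + q - 6) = (q - 2)*(q + 2)*(q + 3)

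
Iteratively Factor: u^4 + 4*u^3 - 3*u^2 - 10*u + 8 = (u - 1)*(u^3 + 5*u^2 + 2*u - 8) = (u - 1)*(u + 4)*(u^2 + u - 2) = (u - 1)*(u + 2)*(u + 4)*(u - 1)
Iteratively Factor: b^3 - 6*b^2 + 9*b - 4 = (b - 4)*(b^2 - 2*b + 1) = (b - 4)*(b - 1)*(b - 1)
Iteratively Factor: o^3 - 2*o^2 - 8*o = (o)*(o^2 - 2*o - 8) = o*(o - 4)*(o + 2)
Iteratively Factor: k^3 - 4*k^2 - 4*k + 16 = (k - 4)*(k^2 - 4) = (k - 4)*(k - 2)*(k + 2)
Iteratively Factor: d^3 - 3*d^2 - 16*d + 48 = (d + 4)*(d^2 - 7*d + 12) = (d - 4)*(d + 4)*(d - 3)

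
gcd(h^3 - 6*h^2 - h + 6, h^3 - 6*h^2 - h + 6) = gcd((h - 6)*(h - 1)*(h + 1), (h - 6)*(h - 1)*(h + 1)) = h^3 - 6*h^2 - h + 6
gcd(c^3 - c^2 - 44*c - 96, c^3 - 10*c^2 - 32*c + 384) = c - 8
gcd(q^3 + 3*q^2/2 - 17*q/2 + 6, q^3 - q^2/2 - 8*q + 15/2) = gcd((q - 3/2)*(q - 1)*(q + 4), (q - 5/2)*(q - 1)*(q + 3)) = q - 1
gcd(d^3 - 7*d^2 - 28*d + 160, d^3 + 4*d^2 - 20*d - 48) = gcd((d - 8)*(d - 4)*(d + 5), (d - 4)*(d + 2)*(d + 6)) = d - 4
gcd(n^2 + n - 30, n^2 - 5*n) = n - 5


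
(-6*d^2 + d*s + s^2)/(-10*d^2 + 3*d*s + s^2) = (3*d + s)/(5*d + s)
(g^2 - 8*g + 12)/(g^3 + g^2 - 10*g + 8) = (g - 6)/(g^2 + 3*g - 4)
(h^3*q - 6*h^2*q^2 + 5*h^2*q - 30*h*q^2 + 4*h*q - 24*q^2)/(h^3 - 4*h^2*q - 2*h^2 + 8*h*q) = q*(h^3 - 6*h^2*q + 5*h^2 - 30*h*q + 4*h - 24*q)/(h*(h^2 - 4*h*q - 2*h + 8*q))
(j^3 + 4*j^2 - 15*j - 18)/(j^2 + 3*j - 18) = j + 1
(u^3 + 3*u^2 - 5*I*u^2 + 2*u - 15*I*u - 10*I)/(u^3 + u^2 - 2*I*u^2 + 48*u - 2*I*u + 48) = (u^2 + u*(2 - 5*I) - 10*I)/(u^2 - 2*I*u + 48)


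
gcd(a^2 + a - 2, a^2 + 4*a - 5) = a - 1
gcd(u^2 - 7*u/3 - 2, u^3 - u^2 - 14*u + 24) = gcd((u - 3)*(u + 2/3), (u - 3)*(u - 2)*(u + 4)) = u - 3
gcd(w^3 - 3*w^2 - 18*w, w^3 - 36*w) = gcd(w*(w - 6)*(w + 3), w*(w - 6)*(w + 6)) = w^2 - 6*w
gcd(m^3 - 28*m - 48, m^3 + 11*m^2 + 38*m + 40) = m^2 + 6*m + 8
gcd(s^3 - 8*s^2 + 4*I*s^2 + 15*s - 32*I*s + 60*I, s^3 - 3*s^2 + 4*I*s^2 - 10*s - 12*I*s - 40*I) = s^2 + s*(-5 + 4*I) - 20*I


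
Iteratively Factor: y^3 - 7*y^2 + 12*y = (y - 3)*(y^2 - 4*y) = (y - 4)*(y - 3)*(y)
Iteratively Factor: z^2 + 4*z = (z + 4)*(z)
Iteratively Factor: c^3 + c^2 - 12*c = (c + 4)*(c^2 - 3*c) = (c - 3)*(c + 4)*(c)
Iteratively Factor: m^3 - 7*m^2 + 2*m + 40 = (m + 2)*(m^2 - 9*m + 20) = (m - 5)*(m + 2)*(m - 4)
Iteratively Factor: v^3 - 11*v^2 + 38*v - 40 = (v - 4)*(v^2 - 7*v + 10) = (v - 4)*(v - 2)*(v - 5)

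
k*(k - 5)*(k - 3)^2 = k^4 - 11*k^3 + 39*k^2 - 45*k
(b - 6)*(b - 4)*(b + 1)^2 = b^4 - 8*b^3 + 5*b^2 + 38*b + 24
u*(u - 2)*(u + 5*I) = u^3 - 2*u^2 + 5*I*u^2 - 10*I*u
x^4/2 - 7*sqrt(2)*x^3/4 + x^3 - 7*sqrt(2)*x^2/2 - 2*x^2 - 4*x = x*(x/2 + 1)*(x - 4*sqrt(2))*(x + sqrt(2)/2)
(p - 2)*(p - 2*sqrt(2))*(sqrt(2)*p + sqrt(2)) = sqrt(2)*p^3 - 4*p^2 - sqrt(2)*p^2 - 2*sqrt(2)*p + 4*p + 8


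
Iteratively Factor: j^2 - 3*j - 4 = (j + 1)*(j - 4)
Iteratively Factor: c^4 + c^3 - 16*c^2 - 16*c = (c - 4)*(c^3 + 5*c^2 + 4*c) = (c - 4)*(c + 1)*(c^2 + 4*c) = (c - 4)*(c + 1)*(c + 4)*(c)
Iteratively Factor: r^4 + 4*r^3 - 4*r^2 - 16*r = (r + 2)*(r^3 + 2*r^2 - 8*r) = (r - 2)*(r + 2)*(r^2 + 4*r) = (r - 2)*(r + 2)*(r + 4)*(r)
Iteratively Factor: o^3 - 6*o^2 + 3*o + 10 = (o - 2)*(o^2 - 4*o - 5) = (o - 2)*(o + 1)*(o - 5)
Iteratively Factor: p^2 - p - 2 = (p - 2)*(p + 1)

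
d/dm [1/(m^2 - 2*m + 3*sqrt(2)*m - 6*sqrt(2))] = (-2*m - 3*sqrt(2) + 2)/(m^2 - 2*m + 3*sqrt(2)*m - 6*sqrt(2))^2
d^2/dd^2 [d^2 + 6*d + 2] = 2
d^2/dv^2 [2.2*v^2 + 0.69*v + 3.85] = 4.40000000000000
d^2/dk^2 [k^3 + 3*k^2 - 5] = 6*k + 6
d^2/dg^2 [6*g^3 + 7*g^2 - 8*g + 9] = 36*g + 14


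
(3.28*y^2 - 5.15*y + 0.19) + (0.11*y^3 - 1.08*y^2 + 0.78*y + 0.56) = 0.11*y^3 + 2.2*y^2 - 4.37*y + 0.75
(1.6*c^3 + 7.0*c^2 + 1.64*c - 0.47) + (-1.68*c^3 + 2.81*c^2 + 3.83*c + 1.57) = -0.0799999999999998*c^3 + 9.81*c^2 + 5.47*c + 1.1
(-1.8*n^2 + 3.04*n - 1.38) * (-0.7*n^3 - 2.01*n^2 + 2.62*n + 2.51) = 1.26*n^5 + 1.49*n^4 - 9.8604*n^3 + 6.2206*n^2 + 4.0148*n - 3.4638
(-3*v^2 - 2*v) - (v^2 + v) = -4*v^2 - 3*v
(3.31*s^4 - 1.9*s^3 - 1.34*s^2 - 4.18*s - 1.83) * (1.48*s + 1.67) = 4.8988*s^5 + 2.7157*s^4 - 5.1562*s^3 - 8.4242*s^2 - 9.689*s - 3.0561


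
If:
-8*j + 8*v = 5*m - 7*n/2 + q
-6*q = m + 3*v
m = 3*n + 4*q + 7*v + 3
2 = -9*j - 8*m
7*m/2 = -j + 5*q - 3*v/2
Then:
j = -37/39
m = 85/104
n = 667/1248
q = 469/2496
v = -809/1248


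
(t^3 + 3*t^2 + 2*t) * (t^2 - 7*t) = t^5 - 4*t^4 - 19*t^3 - 14*t^2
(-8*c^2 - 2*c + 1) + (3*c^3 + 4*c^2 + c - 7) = 3*c^3 - 4*c^2 - c - 6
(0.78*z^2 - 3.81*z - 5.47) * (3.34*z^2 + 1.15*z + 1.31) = 2.6052*z^4 - 11.8284*z^3 - 21.6295*z^2 - 11.2816*z - 7.1657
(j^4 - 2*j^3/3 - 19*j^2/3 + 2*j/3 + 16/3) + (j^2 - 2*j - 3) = j^4 - 2*j^3/3 - 16*j^2/3 - 4*j/3 + 7/3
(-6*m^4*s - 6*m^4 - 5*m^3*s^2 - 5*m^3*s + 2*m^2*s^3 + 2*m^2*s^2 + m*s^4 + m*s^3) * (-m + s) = 6*m^5*s + 6*m^5 - m^4*s^2 - m^4*s - 7*m^3*s^3 - 7*m^3*s^2 + m^2*s^4 + m^2*s^3 + m*s^5 + m*s^4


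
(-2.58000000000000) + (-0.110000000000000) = -2.69000000000000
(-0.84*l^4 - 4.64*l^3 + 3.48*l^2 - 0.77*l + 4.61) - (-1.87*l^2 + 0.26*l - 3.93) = -0.84*l^4 - 4.64*l^3 + 5.35*l^2 - 1.03*l + 8.54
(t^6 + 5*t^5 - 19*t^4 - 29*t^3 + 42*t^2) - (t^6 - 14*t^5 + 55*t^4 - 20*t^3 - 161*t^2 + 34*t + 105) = 19*t^5 - 74*t^4 - 9*t^3 + 203*t^2 - 34*t - 105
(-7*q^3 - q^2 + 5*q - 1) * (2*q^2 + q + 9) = -14*q^5 - 9*q^4 - 54*q^3 - 6*q^2 + 44*q - 9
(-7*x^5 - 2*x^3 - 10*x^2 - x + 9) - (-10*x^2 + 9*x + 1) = -7*x^5 - 2*x^3 - 10*x + 8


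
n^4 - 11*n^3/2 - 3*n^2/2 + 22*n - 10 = (n - 5)*(n - 2)*(n - 1/2)*(n + 2)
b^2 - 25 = (b - 5)*(b + 5)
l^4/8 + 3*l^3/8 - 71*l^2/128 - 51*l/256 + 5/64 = (l/4 + 1)*(l/2 + 1/4)*(l - 5/4)*(l - 1/4)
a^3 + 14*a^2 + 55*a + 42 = (a + 1)*(a + 6)*(a + 7)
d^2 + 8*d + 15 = (d + 3)*(d + 5)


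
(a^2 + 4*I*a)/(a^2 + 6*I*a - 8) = a/(a + 2*I)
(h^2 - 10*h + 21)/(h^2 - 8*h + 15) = (h - 7)/(h - 5)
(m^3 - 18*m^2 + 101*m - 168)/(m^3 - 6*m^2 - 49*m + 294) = (m^2 - 11*m + 24)/(m^2 + m - 42)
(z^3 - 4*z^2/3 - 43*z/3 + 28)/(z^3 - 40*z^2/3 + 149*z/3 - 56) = (z + 4)/(z - 8)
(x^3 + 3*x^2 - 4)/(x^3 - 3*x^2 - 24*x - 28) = (x - 1)/(x - 7)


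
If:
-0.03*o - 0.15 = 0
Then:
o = -5.00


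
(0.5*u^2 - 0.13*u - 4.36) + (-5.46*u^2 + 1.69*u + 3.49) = -4.96*u^2 + 1.56*u - 0.87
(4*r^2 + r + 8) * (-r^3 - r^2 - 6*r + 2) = -4*r^5 - 5*r^4 - 33*r^3 - 6*r^2 - 46*r + 16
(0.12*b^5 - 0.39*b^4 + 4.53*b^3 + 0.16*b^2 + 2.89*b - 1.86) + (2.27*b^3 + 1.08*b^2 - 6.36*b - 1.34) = 0.12*b^5 - 0.39*b^4 + 6.8*b^3 + 1.24*b^2 - 3.47*b - 3.2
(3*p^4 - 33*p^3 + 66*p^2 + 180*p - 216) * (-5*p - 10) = -15*p^5 + 135*p^4 - 1560*p^2 - 720*p + 2160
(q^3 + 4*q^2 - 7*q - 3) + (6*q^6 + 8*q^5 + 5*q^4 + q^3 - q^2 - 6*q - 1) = 6*q^6 + 8*q^5 + 5*q^4 + 2*q^3 + 3*q^2 - 13*q - 4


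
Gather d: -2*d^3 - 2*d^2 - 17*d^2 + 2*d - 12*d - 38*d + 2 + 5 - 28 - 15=-2*d^3 - 19*d^2 - 48*d - 36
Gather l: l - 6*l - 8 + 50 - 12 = 30 - 5*l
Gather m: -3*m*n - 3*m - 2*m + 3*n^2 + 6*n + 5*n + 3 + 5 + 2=m*(-3*n - 5) + 3*n^2 + 11*n + 10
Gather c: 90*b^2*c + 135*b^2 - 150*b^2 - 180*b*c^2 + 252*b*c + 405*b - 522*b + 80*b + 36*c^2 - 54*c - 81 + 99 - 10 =-15*b^2 - 37*b + c^2*(36 - 180*b) + c*(90*b^2 + 252*b - 54) + 8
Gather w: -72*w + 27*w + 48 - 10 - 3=35 - 45*w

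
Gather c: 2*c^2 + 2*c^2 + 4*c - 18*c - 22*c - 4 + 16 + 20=4*c^2 - 36*c + 32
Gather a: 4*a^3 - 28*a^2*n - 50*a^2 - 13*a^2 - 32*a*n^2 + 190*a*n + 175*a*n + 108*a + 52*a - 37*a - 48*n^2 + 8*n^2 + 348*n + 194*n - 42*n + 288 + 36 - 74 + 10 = 4*a^3 + a^2*(-28*n - 63) + a*(-32*n^2 + 365*n + 123) - 40*n^2 + 500*n + 260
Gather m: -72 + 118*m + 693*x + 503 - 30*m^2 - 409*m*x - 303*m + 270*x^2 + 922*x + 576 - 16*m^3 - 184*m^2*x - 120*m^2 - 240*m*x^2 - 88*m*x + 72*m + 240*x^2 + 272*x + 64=-16*m^3 + m^2*(-184*x - 150) + m*(-240*x^2 - 497*x - 113) + 510*x^2 + 1887*x + 1071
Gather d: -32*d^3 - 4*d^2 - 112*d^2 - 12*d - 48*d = -32*d^3 - 116*d^2 - 60*d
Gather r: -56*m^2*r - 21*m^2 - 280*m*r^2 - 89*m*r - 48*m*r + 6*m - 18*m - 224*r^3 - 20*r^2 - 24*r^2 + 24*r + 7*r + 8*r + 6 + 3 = -21*m^2 - 12*m - 224*r^3 + r^2*(-280*m - 44) + r*(-56*m^2 - 137*m + 39) + 9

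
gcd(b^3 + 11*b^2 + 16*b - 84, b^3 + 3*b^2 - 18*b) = b + 6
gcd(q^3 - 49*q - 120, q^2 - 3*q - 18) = q + 3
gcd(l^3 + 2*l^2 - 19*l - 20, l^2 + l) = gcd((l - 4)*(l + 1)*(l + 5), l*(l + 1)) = l + 1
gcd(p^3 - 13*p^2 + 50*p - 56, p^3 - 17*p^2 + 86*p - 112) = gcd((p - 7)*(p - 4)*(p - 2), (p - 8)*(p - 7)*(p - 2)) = p^2 - 9*p + 14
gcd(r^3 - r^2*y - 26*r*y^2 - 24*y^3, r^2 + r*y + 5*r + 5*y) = r + y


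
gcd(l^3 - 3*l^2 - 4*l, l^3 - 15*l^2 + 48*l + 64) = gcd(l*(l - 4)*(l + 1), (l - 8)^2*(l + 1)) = l + 1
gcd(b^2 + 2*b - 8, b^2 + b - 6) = b - 2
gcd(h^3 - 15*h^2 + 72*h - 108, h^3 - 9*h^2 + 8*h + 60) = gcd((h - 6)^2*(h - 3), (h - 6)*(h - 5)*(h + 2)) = h - 6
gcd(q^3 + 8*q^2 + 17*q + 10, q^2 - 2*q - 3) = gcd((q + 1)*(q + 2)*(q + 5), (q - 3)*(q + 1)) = q + 1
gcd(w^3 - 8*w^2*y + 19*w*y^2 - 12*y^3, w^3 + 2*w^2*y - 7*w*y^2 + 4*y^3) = -w + y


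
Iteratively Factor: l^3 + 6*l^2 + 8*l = (l)*(l^2 + 6*l + 8) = l*(l + 2)*(l + 4)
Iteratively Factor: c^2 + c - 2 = (c - 1)*(c + 2)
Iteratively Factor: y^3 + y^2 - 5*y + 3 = (y + 3)*(y^2 - 2*y + 1) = (y - 1)*(y + 3)*(y - 1)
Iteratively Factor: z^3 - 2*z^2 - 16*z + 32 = (z - 2)*(z^2 - 16) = (z - 2)*(z + 4)*(z - 4)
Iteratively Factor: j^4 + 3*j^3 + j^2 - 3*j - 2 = (j + 2)*(j^3 + j^2 - j - 1) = (j + 1)*(j + 2)*(j^2 - 1) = (j + 1)^2*(j + 2)*(j - 1)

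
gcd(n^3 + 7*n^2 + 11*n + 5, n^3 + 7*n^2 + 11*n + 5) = n^3 + 7*n^2 + 11*n + 5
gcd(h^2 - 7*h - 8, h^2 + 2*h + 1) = h + 1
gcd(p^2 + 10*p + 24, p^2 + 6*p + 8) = p + 4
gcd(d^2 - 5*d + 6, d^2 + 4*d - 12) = d - 2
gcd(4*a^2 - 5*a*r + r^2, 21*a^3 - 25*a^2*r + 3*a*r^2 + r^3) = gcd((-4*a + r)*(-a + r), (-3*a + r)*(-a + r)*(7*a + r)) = -a + r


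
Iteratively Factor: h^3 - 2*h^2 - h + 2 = (h - 2)*(h^2 - 1) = (h - 2)*(h + 1)*(h - 1)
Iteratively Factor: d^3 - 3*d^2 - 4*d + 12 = (d - 3)*(d^2 - 4) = (d - 3)*(d + 2)*(d - 2)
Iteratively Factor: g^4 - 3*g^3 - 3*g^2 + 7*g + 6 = (g + 1)*(g^3 - 4*g^2 + g + 6) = (g + 1)^2*(g^2 - 5*g + 6) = (g - 2)*(g + 1)^2*(g - 3)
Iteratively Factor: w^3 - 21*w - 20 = (w - 5)*(w^2 + 5*w + 4) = (w - 5)*(w + 4)*(w + 1)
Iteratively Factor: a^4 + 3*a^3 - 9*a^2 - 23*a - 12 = (a + 1)*(a^3 + 2*a^2 - 11*a - 12) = (a + 1)*(a + 4)*(a^2 - 2*a - 3) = (a - 3)*(a + 1)*(a + 4)*(a + 1)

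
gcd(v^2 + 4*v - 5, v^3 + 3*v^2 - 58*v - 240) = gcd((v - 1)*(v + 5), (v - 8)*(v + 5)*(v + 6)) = v + 5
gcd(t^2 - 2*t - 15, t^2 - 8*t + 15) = t - 5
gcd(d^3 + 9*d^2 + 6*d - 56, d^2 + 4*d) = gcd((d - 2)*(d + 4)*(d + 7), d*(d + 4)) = d + 4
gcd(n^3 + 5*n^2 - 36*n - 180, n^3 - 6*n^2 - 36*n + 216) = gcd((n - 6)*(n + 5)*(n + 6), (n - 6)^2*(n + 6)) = n^2 - 36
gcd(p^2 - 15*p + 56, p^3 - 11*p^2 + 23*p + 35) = p - 7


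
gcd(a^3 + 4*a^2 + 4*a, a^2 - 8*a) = a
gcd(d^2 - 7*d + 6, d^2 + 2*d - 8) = 1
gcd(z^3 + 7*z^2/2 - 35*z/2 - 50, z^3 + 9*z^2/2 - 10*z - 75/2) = z^2 + 15*z/2 + 25/2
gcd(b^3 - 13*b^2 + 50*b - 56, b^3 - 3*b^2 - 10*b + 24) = b^2 - 6*b + 8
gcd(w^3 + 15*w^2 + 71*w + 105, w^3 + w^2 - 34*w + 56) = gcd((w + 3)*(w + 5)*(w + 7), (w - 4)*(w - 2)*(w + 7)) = w + 7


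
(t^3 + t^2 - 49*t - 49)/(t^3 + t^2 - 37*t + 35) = (t^2 - 6*t - 7)/(t^2 - 6*t + 5)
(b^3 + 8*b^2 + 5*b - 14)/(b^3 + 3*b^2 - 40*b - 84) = (b - 1)/(b - 6)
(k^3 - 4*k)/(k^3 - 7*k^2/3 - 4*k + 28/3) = 3*k/(3*k - 7)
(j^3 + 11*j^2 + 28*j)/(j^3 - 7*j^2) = (j^2 + 11*j + 28)/(j*(j - 7))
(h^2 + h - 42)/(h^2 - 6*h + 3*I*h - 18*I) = (h + 7)/(h + 3*I)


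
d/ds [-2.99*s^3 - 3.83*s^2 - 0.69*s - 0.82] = -8.97*s^2 - 7.66*s - 0.69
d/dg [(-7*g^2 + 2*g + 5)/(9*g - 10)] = (-63*g^2 + 140*g - 65)/(81*g^2 - 180*g + 100)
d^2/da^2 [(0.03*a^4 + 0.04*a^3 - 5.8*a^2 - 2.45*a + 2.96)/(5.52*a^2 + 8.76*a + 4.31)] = (1.828224*a^6 + 8.703936*a^5 + 18.095184*a^4 + 433.97376*a^3 + 1384.836804*a^2 + 1212.977256*a + 282.962368)/(168.196608*a^6 + 800.762112*a^5 + 1664.756928*a^4 + 1922.686848*a^3 + 1299.837384*a^2 + 488.179908*a + 80.062991)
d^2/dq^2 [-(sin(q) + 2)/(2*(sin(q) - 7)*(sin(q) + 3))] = (sin(q)^5 + 12*sin(q)^4 + 100*sin(q)^3 + 104*sin(q)^2 + 195*sin(q) + 20)/(2*(sin(q) - 7)^3*(sin(q) + 3)^3)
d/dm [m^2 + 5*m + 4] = 2*m + 5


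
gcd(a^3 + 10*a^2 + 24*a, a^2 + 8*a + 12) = a + 6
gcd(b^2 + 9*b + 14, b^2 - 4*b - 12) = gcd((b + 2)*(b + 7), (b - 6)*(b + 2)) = b + 2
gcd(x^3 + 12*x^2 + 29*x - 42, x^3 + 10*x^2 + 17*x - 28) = x^2 + 6*x - 7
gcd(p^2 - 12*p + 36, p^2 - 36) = p - 6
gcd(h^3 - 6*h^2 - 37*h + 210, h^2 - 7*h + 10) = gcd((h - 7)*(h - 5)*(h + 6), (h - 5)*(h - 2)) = h - 5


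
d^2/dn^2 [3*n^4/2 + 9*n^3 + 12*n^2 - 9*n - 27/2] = 18*n^2 + 54*n + 24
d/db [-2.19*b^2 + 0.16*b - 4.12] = 0.16 - 4.38*b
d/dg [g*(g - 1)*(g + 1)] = 3*g^2 - 1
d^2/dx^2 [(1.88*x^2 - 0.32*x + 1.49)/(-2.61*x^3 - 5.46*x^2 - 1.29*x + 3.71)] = (-25.613496*x^6 + 13.079232*x^5 - 56.4605640000001*x^4 - 551.185704*x^3 - 487.927134*x^2 - 110.642238*x - 114.013726)/(17.779581*x^9 + 111.582198*x^8 + 259.787655*x^7 + 197.252307*x^6 - 188.817561*x^5 - 379.492344*x^4 - 46.866492*x^3 + 206.934525*x^2 + 53.267067*x - 51.064811)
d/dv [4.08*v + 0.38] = 4.08000000000000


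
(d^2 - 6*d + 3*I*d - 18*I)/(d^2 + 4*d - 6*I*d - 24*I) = (d^2 + d*(-6 + 3*I) - 18*I)/(d^2 + d*(4 - 6*I) - 24*I)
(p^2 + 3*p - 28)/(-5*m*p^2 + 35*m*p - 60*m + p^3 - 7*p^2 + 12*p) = (p + 7)/(-5*m*p + 15*m + p^2 - 3*p)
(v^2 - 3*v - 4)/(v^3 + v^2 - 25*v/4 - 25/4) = 4*(v - 4)/(4*v^2 - 25)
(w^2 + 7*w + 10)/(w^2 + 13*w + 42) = (w^2 + 7*w + 10)/(w^2 + 13*w + 42)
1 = 1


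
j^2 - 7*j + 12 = (j - 4)*(j - 3)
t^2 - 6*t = t*(t - 6)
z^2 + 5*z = z*(z + 5)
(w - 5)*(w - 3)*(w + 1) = w^3 - 7*w^2 + 7*w + 15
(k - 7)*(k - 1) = k^2 - 8*k + 7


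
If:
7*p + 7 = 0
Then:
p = -1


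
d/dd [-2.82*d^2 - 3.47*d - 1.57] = -5.64*d - 3.47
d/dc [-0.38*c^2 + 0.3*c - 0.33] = 0.3 - 0.76*c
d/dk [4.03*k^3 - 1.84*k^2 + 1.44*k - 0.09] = 12.09*k^2 - 3.68*k + 1.44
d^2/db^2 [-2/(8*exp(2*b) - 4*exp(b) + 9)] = 8*(-8*(4*exp(b) - 1)^2*exp(b) + (8*exp(b) - 1)*(8*exp(2*b) - 4*exp(b) + 9))*exp(b)/(8*exp(2*b) - 4*exp(b) + 9)^3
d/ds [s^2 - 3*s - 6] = 2*s - 3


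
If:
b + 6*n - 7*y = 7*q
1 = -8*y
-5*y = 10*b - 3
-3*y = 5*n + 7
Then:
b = 29/80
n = -53/40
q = -537/560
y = -1/8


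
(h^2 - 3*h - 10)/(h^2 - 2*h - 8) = (h - 5)/(h - 4)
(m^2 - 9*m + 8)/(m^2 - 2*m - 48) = (m - 1)/(m + 6)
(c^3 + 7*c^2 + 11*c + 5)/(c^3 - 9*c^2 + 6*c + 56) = (c^3 + 7*c^2 + 11*c + 5)/(c^3 - 9*c^2 + 6*c + 56)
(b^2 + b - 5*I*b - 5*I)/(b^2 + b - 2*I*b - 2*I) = (b - 5*I)/(b - 2*I)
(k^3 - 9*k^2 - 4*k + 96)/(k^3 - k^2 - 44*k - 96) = (k - 4)/(k + 4)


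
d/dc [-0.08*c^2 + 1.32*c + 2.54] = 1.32 - 0.16*c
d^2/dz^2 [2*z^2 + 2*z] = 4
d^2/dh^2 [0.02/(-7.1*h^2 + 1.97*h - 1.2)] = (2.0164*h^2 - 0.55948*h - 0.02*(14.2*h - 1.97)*(28.4*h - 3.94) + 0.3408)/(7.1*h^2 - 1.97*h + 1.2)^3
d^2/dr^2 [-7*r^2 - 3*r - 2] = -14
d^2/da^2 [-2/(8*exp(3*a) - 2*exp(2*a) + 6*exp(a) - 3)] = 4*(-4*(12*exp(2*a) - 2*exp(a) + 3)^2*exp(a) + (36*exp(2*a) - 4*exp(a) + 3)*(8*exp(3*a) - 2*exp(2*a) + 6*exp(a) - 3))*exp(a)/(8*exp(3*a) - 2*exp(2*a) + 6*exp(a) - 3)^3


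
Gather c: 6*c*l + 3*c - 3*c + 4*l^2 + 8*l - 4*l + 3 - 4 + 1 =6*c*l + 4*l^2 + 4*l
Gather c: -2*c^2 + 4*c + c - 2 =-2*c^2 + 5*c - 2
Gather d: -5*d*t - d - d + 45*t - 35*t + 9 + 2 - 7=d*(-5*t - 2) + 10*t + 4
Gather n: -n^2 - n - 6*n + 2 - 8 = -n^2 - 7*n - 6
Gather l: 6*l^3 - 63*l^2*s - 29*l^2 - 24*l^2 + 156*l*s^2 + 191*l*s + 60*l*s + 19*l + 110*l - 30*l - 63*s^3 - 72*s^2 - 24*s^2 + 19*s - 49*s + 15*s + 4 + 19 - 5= 6*l^3 + l^2*(-63*s - 53) + l*(156*s^2 + 251*s + 99) - 63*s^3 - 96*s^2 - 15*s + 18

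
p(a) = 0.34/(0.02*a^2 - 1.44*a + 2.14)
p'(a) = 0.34*(1.44 - 0.04*a)/(0.02*a^2 - 1.44*a + 2.14)^2 = (0.4896 - 0.0136*a)/(0.02*a^2 - 1.44*a + 2.14)^2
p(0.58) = 0.26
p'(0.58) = 0.28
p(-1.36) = 0.08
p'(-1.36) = 0.03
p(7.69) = -0.04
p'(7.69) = 0.01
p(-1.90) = 0.07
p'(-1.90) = 0.02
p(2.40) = -0.28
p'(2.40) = 0.32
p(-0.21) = 0.14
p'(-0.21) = 0.08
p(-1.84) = 0.07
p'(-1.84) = 0.02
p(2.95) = -0.18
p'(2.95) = 0.12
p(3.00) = -0.17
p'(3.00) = 0.11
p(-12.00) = 0.02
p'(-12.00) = 0.00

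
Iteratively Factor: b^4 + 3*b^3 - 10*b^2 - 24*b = (b + 2)*(b^3 + b^2 - 12*b) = (b - 3)*(b + 2)*(b^2 + 4*b) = (b - 3)*(b + 2)*(b + 4)*(b)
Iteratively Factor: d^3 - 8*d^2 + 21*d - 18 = (d - 3)*(d^2 - 5*d + 6) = (d - 3)^2*(d - 2)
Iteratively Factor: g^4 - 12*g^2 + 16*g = (g - 2)*(g^3 + 2*g^2 - 8*g) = (g - 2)*(g + 4)*(g^2 - 2*g) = g*(g - 2)*(g + 4)*(g - 2)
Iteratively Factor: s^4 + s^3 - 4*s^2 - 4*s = (s + 2)*(s^3 - s^2 - 2*s) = s*(s + 2)*(s^2 - s - 2) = s*(s - 2)*(s + 2)*(s + 1)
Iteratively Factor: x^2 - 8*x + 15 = (x - 3)*(x - 5)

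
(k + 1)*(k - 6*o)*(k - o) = k^3 - 7*k^2*o + k^2 + 6*k*o^2 - 7*k*o + 6*o^2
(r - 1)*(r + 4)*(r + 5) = r^3 + 8*r^2 + 11*r - 20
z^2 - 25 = (z - 5)*(z + 5)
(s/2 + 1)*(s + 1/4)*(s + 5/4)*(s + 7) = s^4/2 + 21*s^3/4 + 445*s^2/32 + 381*s/32 + 35/16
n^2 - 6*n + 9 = (n - 3)^2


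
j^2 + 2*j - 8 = (j - 2)*(j + 4)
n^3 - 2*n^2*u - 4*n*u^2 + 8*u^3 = (n - 2*u)^2*(n + 2*u)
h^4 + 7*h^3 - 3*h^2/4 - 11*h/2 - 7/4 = (h - 1)*(h + 1/2)^2*(h + 7)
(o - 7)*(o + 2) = o^2 - 5*o - 14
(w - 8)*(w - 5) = w^2 - 13*w + 40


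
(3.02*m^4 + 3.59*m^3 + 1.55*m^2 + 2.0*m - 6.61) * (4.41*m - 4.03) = 13.3182*m^5 + 3.6613*m^4 - 7.6322*m^3 + 2.5735*m^2 - 37.2101*m + 26.6383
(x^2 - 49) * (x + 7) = x^3 + 7*x^2 - 49*x - 343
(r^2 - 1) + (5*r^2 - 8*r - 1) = 6*r^2 - 8*r - 2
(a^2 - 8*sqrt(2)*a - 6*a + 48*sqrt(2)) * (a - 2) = a^3 - 8*sqrt(2)*a^2 - 8*a^2 + 12*a + 64*sqrt(2)*a - 96*sqrt(2)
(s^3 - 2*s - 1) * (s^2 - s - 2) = s^5 - s^4 - 4*s^3 + s^2 + 5*s + 2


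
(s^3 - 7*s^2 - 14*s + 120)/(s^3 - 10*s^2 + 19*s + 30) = (s + 4)/(s + 1)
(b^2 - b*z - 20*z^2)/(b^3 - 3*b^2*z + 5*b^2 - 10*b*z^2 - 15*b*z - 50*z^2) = (b + 4*z)/(b^2 + 2*b*z + 5*b + 10*z)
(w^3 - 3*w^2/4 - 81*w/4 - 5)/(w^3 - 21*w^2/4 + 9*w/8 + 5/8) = 2*(w + 4)/(2*w - 1)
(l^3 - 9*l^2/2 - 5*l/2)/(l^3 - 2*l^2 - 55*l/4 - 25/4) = 2*l/(2*l + 5)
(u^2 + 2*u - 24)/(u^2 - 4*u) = (u + 6)/u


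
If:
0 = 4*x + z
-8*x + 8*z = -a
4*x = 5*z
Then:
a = 0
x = 0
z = 0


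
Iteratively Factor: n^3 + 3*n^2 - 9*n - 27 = (n - 3)*(n^2 + 6*n + 9) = (n - 3)*(n + 3)*(n + 3)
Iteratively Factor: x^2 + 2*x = (x + 2)*(x)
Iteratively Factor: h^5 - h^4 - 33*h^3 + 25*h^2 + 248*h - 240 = (h - 3)*(h^4 + 2*h^3 - 27*h^2 - 56*h + 80) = (h - 3)*(h + 4)*(h^3 - 2*h^2 - 19*h + 20) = (h - 3)*(h + 4)^2*(h^2 - 6*h + 5) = (h - 5)*(h - 3)*(h + 4)^2*(h - 1)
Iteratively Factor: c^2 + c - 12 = (c - 3)*(c + 4)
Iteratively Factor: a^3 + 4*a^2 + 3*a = (a + 1)*(a^2 + 3*a) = (a + 1)*(a + 3)*(a)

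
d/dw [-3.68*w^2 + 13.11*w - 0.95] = 13.11 - 7.36*w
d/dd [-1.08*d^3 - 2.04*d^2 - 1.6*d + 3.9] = -3.24*d^2 - 4.08*d - 1.6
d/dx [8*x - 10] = 8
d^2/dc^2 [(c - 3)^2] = 2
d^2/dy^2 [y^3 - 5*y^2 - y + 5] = 6*y - 10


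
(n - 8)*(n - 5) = n^2 - 13*n + 40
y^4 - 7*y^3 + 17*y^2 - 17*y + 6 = (y - 3)*(y - 2)*(y - 1)^2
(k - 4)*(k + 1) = k^2 - 3*k - 4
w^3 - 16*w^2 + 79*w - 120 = (w - 8)*(w - 5)*(w - 3)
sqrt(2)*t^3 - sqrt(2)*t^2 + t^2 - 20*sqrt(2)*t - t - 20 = (t - 5)*(t + 4)*(sqrt(2)*t + 1)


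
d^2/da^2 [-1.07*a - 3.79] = 0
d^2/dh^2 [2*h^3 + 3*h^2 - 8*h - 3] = 12*h + 6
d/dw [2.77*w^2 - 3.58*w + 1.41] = 5.54*w - 3.58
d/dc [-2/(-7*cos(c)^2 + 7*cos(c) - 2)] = 14*(2*cos(c) - 1)*sin(c)/(7*cos(c)^2 - 7*cos(c) + 2)^2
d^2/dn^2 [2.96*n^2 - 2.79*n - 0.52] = 5.92000000000000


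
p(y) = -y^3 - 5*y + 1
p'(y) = -3*y^2 - 5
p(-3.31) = 53.81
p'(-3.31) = -37.87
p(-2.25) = 23.64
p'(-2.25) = -20.19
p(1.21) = -6.82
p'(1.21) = -9.39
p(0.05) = 0.75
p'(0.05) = -5.01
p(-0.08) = 1.40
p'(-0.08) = -5.02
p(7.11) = -393.98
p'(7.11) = -156.66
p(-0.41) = 3.12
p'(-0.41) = -5.50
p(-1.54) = 12.35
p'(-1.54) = -12.11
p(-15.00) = 3451.00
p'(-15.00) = -680.00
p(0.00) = 1.00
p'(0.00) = -5.00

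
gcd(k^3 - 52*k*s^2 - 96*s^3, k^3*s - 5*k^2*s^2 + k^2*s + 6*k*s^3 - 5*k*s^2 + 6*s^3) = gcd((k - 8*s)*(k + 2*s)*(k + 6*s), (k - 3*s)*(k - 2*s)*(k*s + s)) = 1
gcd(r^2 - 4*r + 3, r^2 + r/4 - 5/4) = r - 1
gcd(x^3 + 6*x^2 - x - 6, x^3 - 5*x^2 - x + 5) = x^2 - 1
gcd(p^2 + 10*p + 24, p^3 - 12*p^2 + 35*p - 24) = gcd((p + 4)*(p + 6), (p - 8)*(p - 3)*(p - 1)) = 1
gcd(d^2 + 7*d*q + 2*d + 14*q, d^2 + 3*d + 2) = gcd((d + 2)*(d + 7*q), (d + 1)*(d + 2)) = d + 2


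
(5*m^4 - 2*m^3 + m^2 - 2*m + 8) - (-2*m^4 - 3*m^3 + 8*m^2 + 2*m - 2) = 7*m^4 + m^3 - 7*m^2 - 4*m + 10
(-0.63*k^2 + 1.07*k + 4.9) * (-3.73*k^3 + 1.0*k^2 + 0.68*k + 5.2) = 2.3499*k^5 - 4.6211*k^4 - 17.6354*k^3 + 2.3516*k^2 + 8.896*k + 25.48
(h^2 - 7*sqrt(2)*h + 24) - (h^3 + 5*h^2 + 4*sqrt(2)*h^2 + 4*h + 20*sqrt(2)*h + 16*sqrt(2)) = -h^3 - 4*sqrt(2)*h^2 - 4*h^2 - 27*sqrt(2)*h - 4*h - 16*sqrt(2) + 24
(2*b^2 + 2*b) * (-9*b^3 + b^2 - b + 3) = -18*b^5 - 16*b^4 + 4*b^2 + 6*b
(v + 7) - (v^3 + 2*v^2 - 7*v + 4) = -v^3 - 2*v^2 + 8*v + 3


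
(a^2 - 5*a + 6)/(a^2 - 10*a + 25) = (a^2 - 5*a + 6)/(a^2 - 10*a + 25)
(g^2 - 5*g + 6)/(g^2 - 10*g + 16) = (g - 3)/(g - 8)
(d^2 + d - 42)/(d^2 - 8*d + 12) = (d + 7)/(d - 2)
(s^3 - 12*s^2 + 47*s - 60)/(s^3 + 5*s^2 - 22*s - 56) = (s^2 - 8*s + 15)/(s^2 + 9*s + 14)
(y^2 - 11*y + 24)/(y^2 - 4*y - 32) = (y - 3)/(y + 4)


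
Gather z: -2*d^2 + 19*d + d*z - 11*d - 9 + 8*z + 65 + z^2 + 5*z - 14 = -2*d^2 + 8*d + z^2 + z*(d + 13) + 42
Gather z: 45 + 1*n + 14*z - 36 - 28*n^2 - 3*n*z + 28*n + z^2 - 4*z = -28*n^2 + 29*n + z^2 + z*(10 - 3*n) + 9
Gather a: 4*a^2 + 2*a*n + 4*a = 4*a^2 + a*(2*n + 4)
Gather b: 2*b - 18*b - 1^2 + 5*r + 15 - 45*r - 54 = -16*b - 40*r - 40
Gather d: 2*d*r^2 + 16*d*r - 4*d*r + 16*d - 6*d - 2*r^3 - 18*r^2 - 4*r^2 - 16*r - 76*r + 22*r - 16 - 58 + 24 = d*(2*r^2 + 12*r + 10) - 2*r^3 - 22*r^2 - 70*r - 50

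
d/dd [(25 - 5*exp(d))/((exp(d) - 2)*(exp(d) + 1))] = 5*(exp(2*d) - 10*exp(d) + 7)*exp(d)/(exp(4*d) - 2*exp(3*d) - 3*exp(2*d) + 4*exp(d) + 4)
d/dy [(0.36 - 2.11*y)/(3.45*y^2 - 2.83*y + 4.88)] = (7.2795*y^2 - 2.484*y - 9.278)/(11.9025*y^4 - 19.527*y^3 + 41.6809*y^2 - 27.6208*y + 23.8144)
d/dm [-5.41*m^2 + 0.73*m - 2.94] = 0.73 - 10.82*m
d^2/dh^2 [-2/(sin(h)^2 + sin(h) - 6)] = 2*(4*sin(h)^4 + 3*sin(h)^3 + 19*sin(h)^2 - 14)/(sin(h)^2 + sin(h) - 6)^3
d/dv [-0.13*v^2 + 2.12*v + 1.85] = 2.12 - 0.26*v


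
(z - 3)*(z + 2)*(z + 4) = z^3 + 3*z^2 - 10*z - 24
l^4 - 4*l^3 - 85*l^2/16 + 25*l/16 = l*(l - 5)*(l - 1/4)*(l + 5/4)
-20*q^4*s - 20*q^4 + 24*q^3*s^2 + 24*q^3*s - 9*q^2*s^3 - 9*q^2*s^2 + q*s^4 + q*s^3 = (-5*q + s)*(-2*q + s)^2*(q*s + q)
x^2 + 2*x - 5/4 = (x - 1/2)*(x + 5/2)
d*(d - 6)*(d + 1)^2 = d^4 - 4*d^3 - 11*d^2 - 6*d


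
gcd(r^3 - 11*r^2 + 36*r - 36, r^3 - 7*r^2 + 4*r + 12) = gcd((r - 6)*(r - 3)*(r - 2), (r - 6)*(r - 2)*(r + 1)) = r^2 - 8*r + 12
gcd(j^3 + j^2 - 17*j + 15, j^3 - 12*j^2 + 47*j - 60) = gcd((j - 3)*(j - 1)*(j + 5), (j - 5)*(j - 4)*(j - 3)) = j - 3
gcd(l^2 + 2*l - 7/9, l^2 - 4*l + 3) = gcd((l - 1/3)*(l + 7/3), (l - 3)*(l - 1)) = 1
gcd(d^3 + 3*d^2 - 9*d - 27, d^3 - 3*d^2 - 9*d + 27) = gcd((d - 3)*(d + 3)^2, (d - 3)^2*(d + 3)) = d^2 - 9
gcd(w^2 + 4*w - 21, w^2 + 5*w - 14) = w + 7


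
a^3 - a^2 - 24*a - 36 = (a - 6)*(a + 2)*(a + 3)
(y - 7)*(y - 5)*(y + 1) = y^3 - 11*y^2 + 23*y + 35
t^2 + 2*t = t*(t + 2)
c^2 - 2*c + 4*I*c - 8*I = (c - 2)*(c + 4*I)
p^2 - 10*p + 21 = (p - 7)*(p - 3)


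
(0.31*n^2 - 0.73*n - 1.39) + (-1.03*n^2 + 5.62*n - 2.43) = -0.72*n^2 + 4.89*n - 3.82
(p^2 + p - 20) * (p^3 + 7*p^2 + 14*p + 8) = p^5 + 8*p^4 + p^3 - 118*p^2 - 272*p - 160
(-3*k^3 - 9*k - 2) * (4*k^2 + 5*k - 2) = -12*k^5 - 15*k^4 - 30*k^3 - 53*k^2 + 8*k + 4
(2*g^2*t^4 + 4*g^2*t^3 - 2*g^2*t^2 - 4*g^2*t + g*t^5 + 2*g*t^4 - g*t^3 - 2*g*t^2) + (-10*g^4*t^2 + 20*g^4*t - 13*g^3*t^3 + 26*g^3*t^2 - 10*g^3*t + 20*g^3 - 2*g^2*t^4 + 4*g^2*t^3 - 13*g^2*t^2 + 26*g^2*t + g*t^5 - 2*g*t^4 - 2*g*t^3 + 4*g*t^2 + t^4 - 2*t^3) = -10*g^4*t^2 + 20*g^4*t - 13*g^3*t^3 + 26*g^3*t^2 - 10*g^3*t + 20*g^3 + 8*g^2*t^3 - 15*g^2*t^2 + 22*g^2*t + 2*g*t^5 - 3*g*t^3 + 2*g*t^2 + t^4 - 2*t^3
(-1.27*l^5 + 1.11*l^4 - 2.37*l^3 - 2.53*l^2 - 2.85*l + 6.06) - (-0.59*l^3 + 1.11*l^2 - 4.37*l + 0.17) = -1.27*l^5 + 1.11*l^4 - 1.78*l^3 - 3.64*l^2 + 1.52*l + 5.89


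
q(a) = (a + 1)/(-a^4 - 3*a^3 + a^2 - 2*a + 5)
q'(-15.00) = 0.00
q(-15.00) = 0.00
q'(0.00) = 0.28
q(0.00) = 0.20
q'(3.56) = 0.01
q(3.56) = -0.02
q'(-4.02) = 0.20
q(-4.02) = 0.08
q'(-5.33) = 0.01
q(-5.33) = 0.01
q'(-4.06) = 0.17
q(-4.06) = 0.07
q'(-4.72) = 0.03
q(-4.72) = 0.03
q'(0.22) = 0.34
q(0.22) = 0.27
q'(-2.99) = 0.14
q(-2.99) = -0.10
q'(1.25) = 2.44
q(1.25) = -0.53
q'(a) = (a + 1)*(4*a^3 + 9*a^2 - 2*a + 2)/(-a^4 - 3*a^3 + a^2 - 2*a + 5)^2 + 1/(-a^4 - 3*a^3 + a^2 - 2*a + 5)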